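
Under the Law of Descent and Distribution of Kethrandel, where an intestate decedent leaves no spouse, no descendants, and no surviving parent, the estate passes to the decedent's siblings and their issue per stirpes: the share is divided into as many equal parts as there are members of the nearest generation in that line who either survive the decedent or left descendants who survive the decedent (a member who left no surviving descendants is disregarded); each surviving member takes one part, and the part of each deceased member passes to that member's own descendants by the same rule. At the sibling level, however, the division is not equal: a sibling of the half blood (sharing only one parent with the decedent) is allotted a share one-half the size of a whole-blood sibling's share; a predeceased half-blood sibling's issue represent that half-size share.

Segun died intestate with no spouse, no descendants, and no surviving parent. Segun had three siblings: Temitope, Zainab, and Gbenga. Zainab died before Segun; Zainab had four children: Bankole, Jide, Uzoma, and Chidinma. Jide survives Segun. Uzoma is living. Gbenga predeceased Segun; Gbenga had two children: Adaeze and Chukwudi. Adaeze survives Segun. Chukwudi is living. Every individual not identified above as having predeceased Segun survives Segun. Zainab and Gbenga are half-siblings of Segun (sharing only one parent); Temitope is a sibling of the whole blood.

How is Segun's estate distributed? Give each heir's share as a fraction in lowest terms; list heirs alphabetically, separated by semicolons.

No spouse, descendants, or parent survives, so the estate passes to Segun's siblings per stirpes.
Half-blood siblings count for one-half the weight of whole-blood siblings at the initial division.
Dividing 1 in proportion to weights (total weight 2): Temitope (weight 1) → 1/2; Zainab (weight 1/2) → 1/4; Gbenga (weight 1/2) → 1/4.
Temitope is living and takes 1/2.
Zainab predeceased; the 1/4 allotted to Zainab's branch passes to Zainab's issue by representation.
The 1/4 is divided into 4 equal shares of 1/16 among Bankole, Jide, Uzoma, Chidinma.
Bankole is living and takes 1/16.
Jide is living and takes 1/16.
Uzoma is living and takes 1/16.
Chidinma is living and takes 1/16.
Gbenga predeceased; the 1/4 allotted to Gbenga's branch passes to Gbenga's issue by representation.
The 1/4 is divided into 2 equal shares of 1/8 among Adaeze, Chukwudi.
Adaeze is living and takes 1/8.
Chukwudi is living and takes 1/8.

Adaeze 1/8; Bankole 1/16; Chidinma 1/16; Chukwudi 1/8; Jide 1/16; Temitope 1/2; Uzoma 1/16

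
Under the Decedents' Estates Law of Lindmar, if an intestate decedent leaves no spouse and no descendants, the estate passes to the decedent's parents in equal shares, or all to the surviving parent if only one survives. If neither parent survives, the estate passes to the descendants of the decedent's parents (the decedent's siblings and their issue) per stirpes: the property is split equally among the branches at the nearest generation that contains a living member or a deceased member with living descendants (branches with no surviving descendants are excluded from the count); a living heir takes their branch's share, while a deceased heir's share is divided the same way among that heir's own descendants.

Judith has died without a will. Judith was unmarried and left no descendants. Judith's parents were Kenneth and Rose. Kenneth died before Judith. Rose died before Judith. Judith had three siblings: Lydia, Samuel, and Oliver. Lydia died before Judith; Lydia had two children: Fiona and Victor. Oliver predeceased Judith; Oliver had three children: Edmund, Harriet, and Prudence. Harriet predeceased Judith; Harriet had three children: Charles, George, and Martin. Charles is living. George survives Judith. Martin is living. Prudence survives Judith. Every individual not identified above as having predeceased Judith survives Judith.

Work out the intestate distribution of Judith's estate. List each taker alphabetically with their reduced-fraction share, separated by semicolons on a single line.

Charles 1/27; Edmund 1/9; Fiona 1/6; George 1/27; Martin 1/27; Prudence 1/9; Samuel 1/3; Victor 1/6

Neither parent survives and there are no descendants, so the estate passes to Judith's siblings and their issue per stirpes.
The estate is divided into 3 equal shares of 1/3 among Lydia, Samuel, Oliver.
Lydia predeceased; the 1/3 allotted to Lydia's branch passes to Lydia's issue by representation.
The 1/3 is divided into 2 equal shares of 1/6 among Fiona, Victor.
Fiona is living and takes 1/6.
Victor is living and takes 1/6.
Samuel is living and takes 1/3.
Oliver predeceased; the 1/3 allotted to Oliver's branch passes to Oliver's issue by representation.
The 1/3 is divided into 3 equal shares of 1/9 among Edmund, Harriet, Prudence.
Edmund is living and takes 1/9.
Harriet predeceased; the 1/9 allotted to Harriet's branch passes to Harriet's issue by representation.
The 1/9 is divided into 3 equal shares of 1/27 among Charles, George, Martin.
Charles is living and takes 1/27.
George is living and takes 1/27.
Martin is living and takes 1/27.
Prudence is living and takes 1/9.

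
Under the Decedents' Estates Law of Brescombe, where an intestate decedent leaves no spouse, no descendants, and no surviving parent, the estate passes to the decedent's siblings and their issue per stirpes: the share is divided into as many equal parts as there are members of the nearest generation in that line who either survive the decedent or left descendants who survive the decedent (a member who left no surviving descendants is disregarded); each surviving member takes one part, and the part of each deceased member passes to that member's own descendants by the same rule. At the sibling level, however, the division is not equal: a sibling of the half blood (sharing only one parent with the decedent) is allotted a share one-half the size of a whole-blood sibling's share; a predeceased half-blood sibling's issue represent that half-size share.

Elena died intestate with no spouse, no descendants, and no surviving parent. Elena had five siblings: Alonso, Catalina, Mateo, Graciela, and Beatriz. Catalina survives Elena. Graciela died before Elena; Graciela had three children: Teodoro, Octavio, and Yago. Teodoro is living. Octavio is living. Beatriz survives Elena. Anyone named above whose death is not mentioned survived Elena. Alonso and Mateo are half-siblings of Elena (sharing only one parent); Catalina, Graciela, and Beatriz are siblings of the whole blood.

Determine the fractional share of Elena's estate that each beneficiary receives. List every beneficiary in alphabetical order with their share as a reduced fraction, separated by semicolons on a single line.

Alonso 1/8; Beatriz 1/4; Catalina 1/4; Mateo 1/8; Octavio 1/12; Teodoro 1/12; Yago 1/12

No spouse, descendants, or parent survives, so the estate passes to Elena's siblings per stirpes.
Half-blood siblings count for one-half the weight of whole-blood siblings at the initial division.
Dividing 1 in proportion to weights (total weight 4): Alonso (weight 1/2) → 1/8; Catalina (weight 1) → 1/4; Mateo (weight 1/2) → 1/8; Graciela (weight 1) → 1/4; Beatriz (weight 1) → 1/4.
Alonso is living and takes 1/8.
Catalina is living and takes 1/4.
Mateo is living and takes 1/8.
Graciela predeceased; the 1/4 allotted to Graciela's branch passes to Graciela's issue by representation.
The 1/4 is divided into 3 equal shares of 1/12 among Teodoro, Octavio, Yago.
Teodoro is living and takes 1/12.
Octavio is living and takes 1/12.
Yago is living and takes 1/12.
Beatriz is living and takes 1/4.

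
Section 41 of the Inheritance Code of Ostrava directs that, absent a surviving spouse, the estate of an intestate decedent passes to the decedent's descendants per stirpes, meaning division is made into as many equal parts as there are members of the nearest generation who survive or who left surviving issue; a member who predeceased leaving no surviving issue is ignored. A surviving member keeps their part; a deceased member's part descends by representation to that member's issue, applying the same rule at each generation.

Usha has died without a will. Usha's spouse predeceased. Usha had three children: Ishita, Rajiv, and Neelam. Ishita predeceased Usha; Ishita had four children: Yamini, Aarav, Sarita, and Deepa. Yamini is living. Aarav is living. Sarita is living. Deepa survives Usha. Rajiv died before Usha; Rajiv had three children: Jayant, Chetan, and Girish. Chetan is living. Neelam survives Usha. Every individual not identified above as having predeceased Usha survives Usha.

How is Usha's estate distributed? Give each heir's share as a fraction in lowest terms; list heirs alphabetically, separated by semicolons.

There is no surviving spouse, so the entire estate passes to Usha's descendants per stirpes.
The estate is divided into 3 equal shares of 1/3 among Ishita, Rajiv, Neelam.
Ishita predeceased; the 1/3 allotted to Ishita's branch passes to Ishita's issue by representation.
The 1/3 is divided into 4 equal shares of 1/12 among Yamini, Aarav, Sarita, Deepa.
Yamini is living and takes 1/12.
Aarav is living and takes 1/12.
Sarita is living and takes 1/12.
Deepa is living and takes 1/12.
Rajiv predeceased; the 1/3 allotted to Rajiv's branch passes to Rajiv's issue by representation.
The 1/3 is divided into 3 equal shares of 1/9 among Jayant, Chetan, Girish.
Jayant is living and takes 1/9.
Chetan is living and takes 1/9.
Girish is living and takes 1/9.
Neelam is living and takes 1/3.

Aarav 1/12; Chetan 1/9; Deepa 1/12; Girish 1/9; Jayant 1/9; Neelam 1/3; Sarita 1/12; Yamini 1/12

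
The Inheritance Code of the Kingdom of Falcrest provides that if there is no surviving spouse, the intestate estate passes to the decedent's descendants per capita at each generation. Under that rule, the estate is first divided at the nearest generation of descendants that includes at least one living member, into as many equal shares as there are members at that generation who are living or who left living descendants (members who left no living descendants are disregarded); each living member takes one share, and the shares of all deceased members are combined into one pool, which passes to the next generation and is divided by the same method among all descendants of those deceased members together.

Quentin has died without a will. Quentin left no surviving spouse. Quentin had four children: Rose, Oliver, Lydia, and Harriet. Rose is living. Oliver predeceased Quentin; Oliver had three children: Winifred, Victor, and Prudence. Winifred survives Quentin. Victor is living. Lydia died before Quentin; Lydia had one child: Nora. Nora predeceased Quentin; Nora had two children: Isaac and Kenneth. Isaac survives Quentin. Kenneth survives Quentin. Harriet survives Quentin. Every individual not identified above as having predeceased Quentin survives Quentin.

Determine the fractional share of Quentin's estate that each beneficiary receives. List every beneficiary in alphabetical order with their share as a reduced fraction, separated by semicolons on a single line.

There is no surviving spouse, so the entire estate passes to Quentin's descendants per capita at each generation.
At generation 1 (Rose, Oliver, Lydia, Harriet) there are 4 shares of (1)/4 = 1/4 each.
Living: Rose and Harriet — each takes 1/4.
Deceased: Oliver and Lydia. Their combined 1/2 is pooled and carried to generation 2.
At generation 2 (Winifred, Victor, Prudence, Nora) there are 4 shares of (1/2)/4 = 1/8 each.
Living: Winifred, Victor, and Prudence — each takes 1/8.
Deceased: Nora. That 1/8 share is carried to generation 3.
At generation 3 (Isaac, Kenneth) there are 2 shares of (1/8)/2 = 1/16 each.
Living: Isaac and Kenneth — each takes 1/16.

Harriet 1/4; Isaac 1/16; Kenneth 1/16; Prudence 1/8; Rose 1/4; Victor 1/8; Winifred 1/8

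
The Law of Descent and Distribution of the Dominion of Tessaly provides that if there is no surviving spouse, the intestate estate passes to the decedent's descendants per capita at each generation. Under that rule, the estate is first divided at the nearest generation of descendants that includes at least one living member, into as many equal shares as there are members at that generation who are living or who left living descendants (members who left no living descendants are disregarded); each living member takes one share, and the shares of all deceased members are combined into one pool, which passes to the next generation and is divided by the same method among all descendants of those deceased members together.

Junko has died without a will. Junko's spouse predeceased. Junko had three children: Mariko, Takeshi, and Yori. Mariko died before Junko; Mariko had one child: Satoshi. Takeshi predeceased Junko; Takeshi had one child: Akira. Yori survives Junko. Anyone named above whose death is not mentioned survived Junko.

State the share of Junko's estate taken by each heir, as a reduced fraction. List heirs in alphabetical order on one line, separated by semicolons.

Akira 1/3; Satoshi 1/3; Yori 1/3

There is no surviving spouse, so the entire estate passes to Junko's descendants per capita at each generation.
At generation 1 (Mariko, Takeshi, Yori) there are 3 shares of (1)/3 = 1/3 each.
Living: Yori — each takes 1/3.
Deceased: Mariko and Takeshi. Their combined 2/3 is pooled and carried to generation 2.
At generation 2 (Satoshi, Akira) there are 2 shares of (2/3)/2 = 1/3 each.
Living: Satoshi and Akira — each takes 1/3.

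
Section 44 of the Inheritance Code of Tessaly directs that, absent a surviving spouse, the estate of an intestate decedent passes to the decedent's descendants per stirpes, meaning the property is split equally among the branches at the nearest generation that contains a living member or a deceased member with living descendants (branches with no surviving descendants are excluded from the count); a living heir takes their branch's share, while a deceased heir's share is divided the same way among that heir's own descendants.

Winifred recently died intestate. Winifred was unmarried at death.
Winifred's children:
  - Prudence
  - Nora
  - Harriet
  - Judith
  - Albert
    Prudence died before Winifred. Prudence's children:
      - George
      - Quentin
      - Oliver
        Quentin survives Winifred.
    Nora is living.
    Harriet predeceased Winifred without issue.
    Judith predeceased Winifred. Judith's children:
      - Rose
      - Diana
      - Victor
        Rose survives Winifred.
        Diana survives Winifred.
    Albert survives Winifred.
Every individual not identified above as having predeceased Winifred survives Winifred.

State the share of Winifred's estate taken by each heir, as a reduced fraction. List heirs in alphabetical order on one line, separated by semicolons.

There is no surviving spouse, so the entire estate passes to Winifred's descendants per stirpes.
Harriet left no surviving issue, so that branch lapses and is disregarded.
The estate is divided into 4 equal shares of 1/4 among Prudence, Nora, Judith, Albert.
Prudence predeceased; the 1/4 allotted to Prudence's branch passes to Prudence's issue by representation.
The 1/4 is divided into 3 equal shares of 1/12 among George, Quentin, Oliver.
George is living and takes 1/12.
Quentin is living and takes 1/12.
Oliver is living and takes 1/12.
Nora is living and takes 1/4.
Judith predeceased; the 1/4 allotted to Judith's branch passes to Judith's issue by representation.
The 1/4 is divided into 3 equal shares of 1/12 among Rose, Diana, Victor.
Rose is living and takes 1/12.
Diana is living and takes 1/12.
Victor is living and takes 1/12.
Albert is living and takes 1/4.

Albert 1/4; Diana 1/12; George 1/12; Nora 1/4; Oliver 1/12; Quentin 1/12; Rose 1/12; Victor 1/12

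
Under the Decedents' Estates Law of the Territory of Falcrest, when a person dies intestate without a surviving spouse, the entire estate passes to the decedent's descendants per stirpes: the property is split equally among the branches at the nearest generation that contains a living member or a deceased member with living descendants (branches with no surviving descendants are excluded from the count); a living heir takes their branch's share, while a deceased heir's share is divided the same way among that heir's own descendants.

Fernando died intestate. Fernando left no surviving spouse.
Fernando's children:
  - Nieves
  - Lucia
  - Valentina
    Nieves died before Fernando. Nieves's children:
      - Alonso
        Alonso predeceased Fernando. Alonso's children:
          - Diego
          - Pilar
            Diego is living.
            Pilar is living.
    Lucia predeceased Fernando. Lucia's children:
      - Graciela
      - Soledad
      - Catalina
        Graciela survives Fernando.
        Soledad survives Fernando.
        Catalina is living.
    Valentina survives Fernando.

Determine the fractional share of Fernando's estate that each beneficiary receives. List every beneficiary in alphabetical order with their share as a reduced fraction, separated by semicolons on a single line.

Catalina 1/9; Diego 1/6; Graciela 1/9; Pilar 1/6; Soledad 1/9; Valentina 1/3

There is no surviving spouse, so the entire estate passes to Fernando's descendants per stirpes.
The estate is divided into 3 equal shares of 1/3 among Nieves, Lucia, Valentina.
Nieves predeceased; the 1/3 allotted to Nieves's branch passes to Nieves's issue by representation.
Alonso's line is the sole branch at this level, so the full 1/3 passes to Alonso's issue by representation.
The 1/3 is divided into 2 equal shares of 1/6 among Diego, Pilar.
Diego is living and takes 1/6.
Pilar is living and takes 1/6.
Lucia predeceased; the 1/3 allotted to Lucia's branch passes to Lucia's issue by representation.
The 1/3 is divided into 3 equal shares of 1/9 among Graciela, Soledad, Catalina.
Graciela is living and takes 1/9.
Soledad is living and takes 1/9.
Catalina is living and takes 1/9.
Valentina is living and takes 1/3.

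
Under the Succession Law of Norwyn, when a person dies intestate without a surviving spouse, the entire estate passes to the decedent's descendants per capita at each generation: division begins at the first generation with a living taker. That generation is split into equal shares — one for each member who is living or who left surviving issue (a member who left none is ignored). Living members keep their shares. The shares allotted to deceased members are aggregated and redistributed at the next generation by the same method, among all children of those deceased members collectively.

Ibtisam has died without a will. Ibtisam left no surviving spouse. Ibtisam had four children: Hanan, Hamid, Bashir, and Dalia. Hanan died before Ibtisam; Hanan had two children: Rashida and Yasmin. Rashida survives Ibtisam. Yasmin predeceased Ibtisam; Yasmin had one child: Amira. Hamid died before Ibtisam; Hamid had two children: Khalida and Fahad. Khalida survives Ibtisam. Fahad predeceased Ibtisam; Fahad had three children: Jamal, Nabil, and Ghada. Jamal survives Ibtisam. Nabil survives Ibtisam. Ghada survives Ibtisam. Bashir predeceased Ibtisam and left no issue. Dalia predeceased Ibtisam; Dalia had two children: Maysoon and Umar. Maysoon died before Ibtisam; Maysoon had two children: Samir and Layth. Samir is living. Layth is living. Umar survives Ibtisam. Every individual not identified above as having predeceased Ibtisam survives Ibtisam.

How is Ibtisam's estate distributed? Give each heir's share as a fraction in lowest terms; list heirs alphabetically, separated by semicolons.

There is no surviving spouse, so the entire estate passes to Ibtisam's descendants per capita at each generation.
No one at generation 1 (Hanan, Hamid, Dalia) is living; moving to the next generation.
At generation 2 (Rashida, Yasmin, Khalida, Fahad, Maysoon, Umar) there are 6 shares of (1)/6 = 1/6 each.
Living: Rashida, Khalida, and Umar — each takes 1/6.
Deceased: Yasmin, Fahad, and Maysoon. Their combined 1/2 is pooled and carried to generation 3.
At generation 3 (Amira, Jamal, Nabil, Ghada, Samir, Layth) there are 6 shares of (1/2)/6 = 1/12 each.
Living: Amira, Jamal, Nabil, Ghada, Samir, and Layth — each takes 1/12.

Amira 1/12; Ghada 1/12; Jamal 1/12; Khalida 1/6; Layth 1/12; Nabil 1/12; Rashida 1/6; Samir 1/12; Umar 1/6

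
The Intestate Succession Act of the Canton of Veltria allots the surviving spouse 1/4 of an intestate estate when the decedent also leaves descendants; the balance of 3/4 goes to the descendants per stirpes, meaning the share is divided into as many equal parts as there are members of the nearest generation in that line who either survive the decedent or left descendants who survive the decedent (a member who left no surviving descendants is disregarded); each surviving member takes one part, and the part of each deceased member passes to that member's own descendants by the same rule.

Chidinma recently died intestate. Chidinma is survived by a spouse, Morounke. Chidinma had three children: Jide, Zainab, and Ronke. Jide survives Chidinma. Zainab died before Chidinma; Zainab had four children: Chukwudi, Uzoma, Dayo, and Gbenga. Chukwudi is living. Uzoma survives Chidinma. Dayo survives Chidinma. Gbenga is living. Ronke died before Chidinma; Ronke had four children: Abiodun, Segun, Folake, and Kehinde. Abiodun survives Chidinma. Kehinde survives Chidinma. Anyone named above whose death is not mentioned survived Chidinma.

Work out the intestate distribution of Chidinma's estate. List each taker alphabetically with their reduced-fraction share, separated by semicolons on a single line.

Morounke, as surviving spouse, takes 1/4.
The remaining 3/4 passes to Chidinma's descendants per stirpes.
The 3/4 is divided into 3 equal shares of 1/4 among Jide, Zainab, Ronke.
Jide is living and takes 1/4.
Zainab predeceased; the 1/4 allotted to Zainab's branch passes to Zainab's issue by representation.
The 1/4 is divided into 4 equal shares of 1/16 among Chukwudi, Uzoma, Dayo, Gbenga.
Chukwudi is living and takes 1/16.
Uzoma is living and takes 1/16.
Dayo is living and takes 1/16.
Gbenga is living and takes 1/16.
Ronke predeceased; the 1/4 allotted to Ronke's branch passes to Ronke's issue by representation.
The 1/4 is divided into 4 equal shares of 1/16 among Abiodun, Segun, Folake, Kehinde.
Abiodun is living and takes 1/16.
Segun is living and takes 1/16.
Folake is living and takes 1/16.
Kehinde is living and takes 1/16.

Abiodun 1/16; Chukwudi 1/16; Dayo 1/16; Folake 1/16; Gbenga 1/16; Jide 1/4; Kehinde 1/16; Morounke 1/4; Segun 1/16; Uzoma 1/16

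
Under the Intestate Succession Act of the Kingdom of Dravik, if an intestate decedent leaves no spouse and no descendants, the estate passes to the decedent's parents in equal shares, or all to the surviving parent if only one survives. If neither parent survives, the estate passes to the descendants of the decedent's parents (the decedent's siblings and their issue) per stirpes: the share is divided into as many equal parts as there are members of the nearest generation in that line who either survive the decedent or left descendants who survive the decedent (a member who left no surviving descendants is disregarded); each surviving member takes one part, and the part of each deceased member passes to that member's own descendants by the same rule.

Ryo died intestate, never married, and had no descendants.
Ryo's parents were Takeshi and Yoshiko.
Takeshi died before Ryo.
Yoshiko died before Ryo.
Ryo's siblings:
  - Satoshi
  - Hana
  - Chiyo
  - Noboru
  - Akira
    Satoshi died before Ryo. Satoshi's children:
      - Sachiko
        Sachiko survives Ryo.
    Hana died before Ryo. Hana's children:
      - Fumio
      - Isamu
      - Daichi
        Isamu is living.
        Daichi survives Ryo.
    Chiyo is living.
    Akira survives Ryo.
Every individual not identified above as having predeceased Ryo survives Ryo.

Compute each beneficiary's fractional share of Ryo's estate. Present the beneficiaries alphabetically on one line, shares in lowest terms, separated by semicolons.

Akira 1/5; Chiyo 1/5; Daichi 1/15; Fumio 1/15; Isamu 1/15; Noboru 1/5; Sachiko 1/5

Neither parent survives and there are no descendants, so the estate passes to Ryo's siblings and their issue per stirpes.
The estate is divided into 5 equal shares of 1/5 among Satoshi, Hana, Chiyo, Noboru, Akira.
Satoshi predeceased; the 1/5 allotted to Satoshi's branch passes to Satoshi's issue by representation.
Sachiko is the sole taker at this level and receives the full 1/5.
Hana predeceased; the 1/5 allotted to Hana's branch passes to Hana's issue by representation.
The 1/5 is divided into 3 equal shares of 1/15 among Fumio, Isamu, Daichi.
Fumio is living and takes 1/15.
Isamu is living and takes 1/15.
Daichi is living and takes 1/15.
Chiyo is living and takes 1/5.
Noboru is living and takes 1/5.
Akira is living and takes 1/5.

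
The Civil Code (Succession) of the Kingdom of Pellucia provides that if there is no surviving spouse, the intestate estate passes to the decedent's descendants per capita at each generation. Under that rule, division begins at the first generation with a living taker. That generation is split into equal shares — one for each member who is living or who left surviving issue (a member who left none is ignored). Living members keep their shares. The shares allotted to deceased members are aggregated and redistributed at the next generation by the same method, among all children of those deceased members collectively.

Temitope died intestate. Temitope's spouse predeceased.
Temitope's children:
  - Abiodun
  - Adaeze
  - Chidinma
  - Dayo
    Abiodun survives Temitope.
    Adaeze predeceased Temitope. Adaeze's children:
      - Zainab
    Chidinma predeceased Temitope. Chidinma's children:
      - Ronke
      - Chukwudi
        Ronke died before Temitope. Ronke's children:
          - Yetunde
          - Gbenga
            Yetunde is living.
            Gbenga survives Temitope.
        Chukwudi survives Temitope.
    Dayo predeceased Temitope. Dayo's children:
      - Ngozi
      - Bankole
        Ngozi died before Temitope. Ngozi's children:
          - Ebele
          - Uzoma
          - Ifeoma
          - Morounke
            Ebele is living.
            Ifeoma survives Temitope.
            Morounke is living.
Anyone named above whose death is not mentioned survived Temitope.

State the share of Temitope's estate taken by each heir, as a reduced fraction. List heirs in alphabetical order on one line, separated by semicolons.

There is no surviving spouse, so the entire estate passes to Temitope's descendants per capita at each generation.
At generation 1 (Abiodun, Adaeze, Chidinma, Dayo) there are 4 shares of (1)/4 = 1/4 each.
Living: Abiodun — each takes 1/4.
Deceased: Adaeze, Chidinma, and Dayo. Their combined 3/4 is pooled and carried to generation 2.
At generation 2 (Zainab, Ronke, Chukwudi, Ngozi, Bankole) there are 5 shares of (3/4)/5 = 3/20 each.
Living: Zainab, Chukwudi, and Bankole — each takes 3/20.
Deceased: Ronke and Ngozi. Their combined 3/10 is pooled and carried to generation 3.
At generation 3 (Yetunde, Gbenga, Ebele, Uzoma, Ifeoma, Morounke) there are 6 shares of (3/10)/6 = 1/20 each.
Living: Yetunde, Gbenga, Ebele, Uzoma, Ifeoma, and Morounke — each takes 1/20.

Abiodun 1/4; Bankole 3/20; Chukwudi 3/20; Ebele 1/20; Gbenga 1/20; Ifeoma 1/20; Morounke 1/20; Uzoma 1/20; Yetunde 1/20; Zainab 3/20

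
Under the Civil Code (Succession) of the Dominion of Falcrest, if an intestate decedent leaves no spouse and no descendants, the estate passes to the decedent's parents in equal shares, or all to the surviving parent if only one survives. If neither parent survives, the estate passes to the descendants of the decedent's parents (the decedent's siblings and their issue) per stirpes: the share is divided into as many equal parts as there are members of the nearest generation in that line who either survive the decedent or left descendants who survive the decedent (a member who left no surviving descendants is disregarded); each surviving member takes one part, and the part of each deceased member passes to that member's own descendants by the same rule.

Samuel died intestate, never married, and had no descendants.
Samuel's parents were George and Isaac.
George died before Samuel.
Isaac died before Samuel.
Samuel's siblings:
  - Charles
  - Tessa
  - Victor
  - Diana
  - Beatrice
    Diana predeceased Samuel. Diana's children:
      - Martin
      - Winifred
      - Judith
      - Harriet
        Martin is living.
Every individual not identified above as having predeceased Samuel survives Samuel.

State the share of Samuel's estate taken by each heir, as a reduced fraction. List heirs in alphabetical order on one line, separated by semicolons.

Beatrice 1/5; Charles 1/5; Harriet 1/20; Judith 1/20; Martin 1/20; Tessa 1/5; Victor 1/5; Winifred 1/20

Neither parent survives and there are no descendants, so the estate passes to Samuel's siblings and their issue per stirpes.
The estate is divided into 5 equal shares of 1/5 among Charles, Tessa, Victor, Diana, Beatrice.
Charles is living and takes 1/5.
Tessa is living and takes 1/5.
Victor is living and takes 1/5.
Diana predeceased; the 1/5 allotted to Diana's branch passes to Diana's issue by representation.
The 1/5 is divided into 4 equal shares of 1/20 among Martin, Winifred, Judith, Harriet.
Martin is living and takes 1/20.
Winifred is living and takes 1/20.
Judith is living and takes 1/20.
Harriet is living and takes 1/20.
Beatrice is living and takes 1/5.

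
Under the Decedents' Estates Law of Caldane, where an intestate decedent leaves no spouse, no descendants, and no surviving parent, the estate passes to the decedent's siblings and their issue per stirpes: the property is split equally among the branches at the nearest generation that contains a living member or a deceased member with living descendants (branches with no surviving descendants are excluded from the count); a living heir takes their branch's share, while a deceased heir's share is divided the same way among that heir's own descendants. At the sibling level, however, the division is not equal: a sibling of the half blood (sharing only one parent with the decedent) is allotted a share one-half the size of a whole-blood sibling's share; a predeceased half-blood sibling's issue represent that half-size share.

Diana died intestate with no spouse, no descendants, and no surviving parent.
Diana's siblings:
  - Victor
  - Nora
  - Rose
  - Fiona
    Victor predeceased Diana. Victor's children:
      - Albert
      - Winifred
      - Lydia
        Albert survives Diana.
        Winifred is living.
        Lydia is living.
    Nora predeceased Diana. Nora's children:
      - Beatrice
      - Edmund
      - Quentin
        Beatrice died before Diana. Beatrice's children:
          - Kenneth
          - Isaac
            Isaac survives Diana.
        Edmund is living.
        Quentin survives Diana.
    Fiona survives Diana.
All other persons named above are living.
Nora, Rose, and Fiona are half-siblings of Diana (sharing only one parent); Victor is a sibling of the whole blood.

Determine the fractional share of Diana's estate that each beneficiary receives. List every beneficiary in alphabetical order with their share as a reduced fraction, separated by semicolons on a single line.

Albert 2/15; Edmund 1/15; Fiona 1/5; Isaac 1/30; Kenneth 1/30; Lydia 2/15; Quentin 1/15; Rose 1/5; Winifred 2/15

No spouse, descendants, or parent survives, so the estate passes to Diana's siblings per stirpes.
Half-blood siblings count for one-half the weight of whole-blood siblings at the initial division.
Dividing 1 in proportion to weights (total weight 5/2): Victor (weight 1) → 2/5; Nora (weight 1/2) → 1/5; Rose (weight 1/2) → 1/5; Fiona (weight 1/2) → 1/5.
Victor predeceased; the 2/5 allotted to Victor's branch passes to Victor's issue by representation.
The 2/5 is divided into 3 equal shares of 2/15 among Albert, Winifred, Lydia.
Albert is living and takes 2/15.
Winifred is living and takes 2/15.
Lydia is living and takes 2/15.
Nora predeceased; the 1/5 allotted to Nora's branch passes to Nora's issue by representation.
The 1/5 is divided into 3 equal shares of 1/15 among Beatrice, Edmund, Quentin.
Beatrice predeceased; the 1/15 allotted to Beatrice's branch passes to Beatrice's issue by representation.
The 1/15 is divided into 2 equal shares of 1/30 among Kenneth, Isaac.
Kenneth is living and takes 1/30.
Isaac is living and takes 1/30.
Edmund is living and takes 1/15.
Quentin is living and takes 1/15.
Rose is living and takes 1/5.
Fiona is living and takes 1/5.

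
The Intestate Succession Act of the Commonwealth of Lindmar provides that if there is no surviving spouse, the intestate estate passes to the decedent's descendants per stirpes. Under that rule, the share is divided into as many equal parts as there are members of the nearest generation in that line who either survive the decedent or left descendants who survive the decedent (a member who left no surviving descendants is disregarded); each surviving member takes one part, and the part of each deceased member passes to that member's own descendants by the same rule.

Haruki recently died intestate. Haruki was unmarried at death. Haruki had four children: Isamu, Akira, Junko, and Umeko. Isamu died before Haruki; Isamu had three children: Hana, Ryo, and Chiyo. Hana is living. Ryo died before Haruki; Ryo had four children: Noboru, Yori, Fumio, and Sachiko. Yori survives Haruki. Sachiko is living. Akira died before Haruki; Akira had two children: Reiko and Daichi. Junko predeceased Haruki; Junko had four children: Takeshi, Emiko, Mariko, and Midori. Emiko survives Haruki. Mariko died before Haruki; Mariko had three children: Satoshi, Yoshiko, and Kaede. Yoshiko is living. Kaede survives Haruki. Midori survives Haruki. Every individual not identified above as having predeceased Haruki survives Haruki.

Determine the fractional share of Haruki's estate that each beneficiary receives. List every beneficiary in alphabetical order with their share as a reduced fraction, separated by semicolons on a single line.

Chiyo 1/12; Daichi 1/8; Emiko 1/16; Fumio 1/48; Hana 1/12; Kaede 1/48; Midori 1/16; Noboru 1/48; Reiko 1/8; Sachiko 1/48; Satoshi 1/48; Takeshi 1/16; Umeko 1/4; Yori 1/48; Yoshiko 1/48

There is no surviving spouse, so the entire estate passes to Haruki's descendants per stirpes.
The estate is divided into 4 equal shares of 1/4 among Isamu, Akira, Junko, Umeko.
Isamu predeceased; the 1/4 allotted to Isamu's branch passes to Isamu's issue by representation.
The 1/4 is divided into 3 equal shares of 1/12 among Hana, Ryo, Chiyo.
Hana is living and takes 1/12.
Ryo predeceased; the 1/12 allotted to Ryo's branch passes to Ryo's issue by representation.
The 1/12 is divided into 4 equal shares of 1/48 among Noboru, Yori, Fumio, Sachiko.
Noboru is living and takes 1/48.
Yori is living and takes 1/48.
Fumio is living and takes 1/48.
Sachiko is living and takes 1/48.
Chiyo is living and takes 1/12.
Akira predeceased; the 1/4 allotted to Akira's branch passes to Akira's issue by representation.
The 1/4 is divided into 2 equal shares of 1/8 among Reiko, Daichi.
Reiko is living and takes 1/8.
Daichi is living and takes 1/8.
Junko predeceased; the 1/4 allotted to Junko's branch passes to Junko's issue by representation.
The 1/4 is divided into 4 equal shares of 1/16 among Takeshi, Emiko, Mariko, Midori.
Takeshi is living and takes 1/16.
Emiko is living and takes 1/16.
Mariko predeceased; the 1/16 allotted to Mariko's branch passes to Mariko's issue by representation.
The 1/16 is divided into 3 equal shares of 1/48 among Satoshi, Yoshiko, Kaede.
Satoshi is living and takes 1/48.
Yoshiko is living and takes 1/48.
Kaede is living and takes 1/48.
Midori is living and takes 1/16.
Umeko is living and takes 1/4.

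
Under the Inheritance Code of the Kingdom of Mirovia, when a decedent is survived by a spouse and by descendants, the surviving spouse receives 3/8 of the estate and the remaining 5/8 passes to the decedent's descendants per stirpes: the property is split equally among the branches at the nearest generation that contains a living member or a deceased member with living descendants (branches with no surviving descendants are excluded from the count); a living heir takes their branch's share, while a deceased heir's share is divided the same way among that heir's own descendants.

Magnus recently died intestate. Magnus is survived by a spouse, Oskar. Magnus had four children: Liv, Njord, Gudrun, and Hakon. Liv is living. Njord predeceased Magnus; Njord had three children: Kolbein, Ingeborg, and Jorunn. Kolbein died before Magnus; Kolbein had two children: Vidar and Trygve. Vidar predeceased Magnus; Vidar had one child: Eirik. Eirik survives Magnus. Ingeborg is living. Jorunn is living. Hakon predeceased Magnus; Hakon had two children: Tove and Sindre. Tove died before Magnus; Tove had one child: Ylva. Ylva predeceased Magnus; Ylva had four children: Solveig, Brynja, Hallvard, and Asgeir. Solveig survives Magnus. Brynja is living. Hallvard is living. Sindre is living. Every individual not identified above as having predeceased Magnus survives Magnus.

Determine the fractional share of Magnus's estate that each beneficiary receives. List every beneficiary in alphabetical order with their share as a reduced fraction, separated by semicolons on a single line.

Asgeir 5/256; Brynja 5/256; Eirik 5/192; Gudrun 5/32; Hallvard 5/256; Ingeborg 5/96; Jorunn 5/96; Liv 5/32; Oskar 3/8; Sindre 5/64; Solveig 5/256; Trygve 5/192

Oskar, as surviving spouse, takes 3/8.
The remaining 5/8 passes to Magnus's descendants per stirpes.
The 5/8 is divided into 4 equal shares of 5/32 among Liv, Njord, Gudrun, Hakon.
Liv is living and takes 5/32.
Njord predeceased; the 5/32 allotted to Njord's branch passes to Njord's issue by representation.
The 5/32 is divided into 3 equal shares of 5/96 among Kolbein, Ingeborg, Jorunn.
Kolbein predeceased; the 5/96 allotted to Kolbein's branch passes to Kolbein's issue by representation.
The 5/96 is divided into 2 equal shares of 5/192 among Vidar, Trygve.
Vidar predeceased; the 5/192 allotted to Vidar's branch passes to Vidar's issue by representation.
Eirik is the sole taker at this level and receives the full 5/192.
Trygve is living and takes 5/192.
Ingeborg is living and takes 5/96.
Jorunn is living and takes 5/96.
Gudrun is living and takes 5/32.
Hakon predeceased; the 5/32 allotted to Hakon's branch passes to Hakon's issue by representation.
The 5/32 is divided into 2 equal shares of 5/64 among Tove, Sindre.
Tove predeceased; the 5/64 allotted to Tove's branch passes to Tove's issue by representation.
Ylva's line is the sole branch at this level, so the full 5/64 passes to Ylva's issue by representation.
The 5/64 is divided into 4 equal shares of 5/256 among Solveig, Brynja, Hallvard, Asgeir.
Solveig is living and takes 5/256.
Brynja is living and takes 5/256.
Hallvard is living and takes 5/256.
Asgeir is living and takes 5/256.
Sindre is living and takes 5/64.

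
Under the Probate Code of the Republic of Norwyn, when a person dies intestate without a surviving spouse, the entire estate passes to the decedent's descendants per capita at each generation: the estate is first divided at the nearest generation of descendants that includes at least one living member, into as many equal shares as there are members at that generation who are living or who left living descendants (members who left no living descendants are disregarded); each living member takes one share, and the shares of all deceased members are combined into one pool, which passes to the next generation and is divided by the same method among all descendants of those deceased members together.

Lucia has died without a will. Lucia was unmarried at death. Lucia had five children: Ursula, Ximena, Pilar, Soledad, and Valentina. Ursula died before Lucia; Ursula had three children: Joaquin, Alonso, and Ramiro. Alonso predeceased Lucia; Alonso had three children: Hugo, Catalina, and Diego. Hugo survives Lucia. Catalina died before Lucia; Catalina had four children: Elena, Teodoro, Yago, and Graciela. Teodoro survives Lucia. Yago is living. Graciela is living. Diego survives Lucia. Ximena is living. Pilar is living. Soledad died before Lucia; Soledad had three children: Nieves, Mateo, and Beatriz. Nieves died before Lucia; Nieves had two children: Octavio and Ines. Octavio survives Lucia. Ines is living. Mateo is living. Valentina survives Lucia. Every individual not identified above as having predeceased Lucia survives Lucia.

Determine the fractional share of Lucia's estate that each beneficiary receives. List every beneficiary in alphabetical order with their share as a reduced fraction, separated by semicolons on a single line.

Beatriz 1/15; Diego 2/75; Elena 1/150; Graciela 1/150; Hugo 2/75; Ines 2/75; Joaquin 1/15; Mateo 1/15; Octavio 2/75; Pilar 1/5; Ramiro 1/15; Teodoro 1/150; Valentina 1/5; Ximena 1/5; Yago 1/150

There is no surviving spouse, so the entire estate passes to Lucia's descendants per capita at each generation.
At generation 1 (Ursula, Ximena, Pilar, Soledad, Valentina) there are 5 shares of (1)/5 = 1/5 each.
Living: Ximena, Pilar, and Valentina — each takes 1/5.
Deceased: Ursula and Soledad. Their combined 2/5 is pooled and carried to generation 2.
At generation 2 (Joaquin, Alonso, Ramiro, Nieves, Mateo, Beatriz) there are 6 shares of (2/5)/6 = 1/15 each.
Living: Joaquin, Ramiro, Mateo, and Beatriz — each takes 1/15.
Deceased: Alonso and Nieves. Their combined 2/15 is pooled and carried to generation 3.
At generation 3 (Hugo, Catalina, Diego, Octavio, Ines) there are 5 shares of (2/15)/5 = 2/75 each.
Living: Hugo, Diego, Octavio, and Ines — each takes 2/75.
Deceased: Catalina. That 2/75 share is carried to generation 4.
At generation 4 (Elena, Teodoro, Yago, Graciela) there are 4 shares of (2/75)/4 = 1/150 each.
Living: Elena, Teodoro, Yago, and Graciela — each takes 1/150.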